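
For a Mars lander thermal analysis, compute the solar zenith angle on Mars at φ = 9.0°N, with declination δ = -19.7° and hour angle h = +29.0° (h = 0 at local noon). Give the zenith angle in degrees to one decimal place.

cos θ_z = sin φ sin δ + cos φ cos δ cos h = -0.052733 + 0.813291 = 0.760558.
θ_z = arccos(0.760558) = 40.5°.

θ_z = 40.5°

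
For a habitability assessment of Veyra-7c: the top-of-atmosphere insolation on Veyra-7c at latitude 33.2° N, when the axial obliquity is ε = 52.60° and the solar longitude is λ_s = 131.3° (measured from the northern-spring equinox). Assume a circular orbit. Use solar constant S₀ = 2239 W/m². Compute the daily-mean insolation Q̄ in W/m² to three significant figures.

Solar declination: sin δ = sin ε · sin λ_s = sin 52.60° × sin 131.3° = 0.59682, so δ = +36.642°.
cos H₀ = −tan(+33.2°) tan(+36.642°) = -0.4867, H₀ = 2.0791 rad.
Bracket: H₀ sin φ sin δ + cos φ cos δ sin H₀ = 2.0791×0.54756×0.59682 + 0.83676×0.80238×0.87355 = 0.679439 + 0.586501 = 1.265940.
Q̄ = (S₀/π) × [bracket] = (2239/π) × 1.265940 = 902.2 W/m².

Q̄ ≈ 902 W/m²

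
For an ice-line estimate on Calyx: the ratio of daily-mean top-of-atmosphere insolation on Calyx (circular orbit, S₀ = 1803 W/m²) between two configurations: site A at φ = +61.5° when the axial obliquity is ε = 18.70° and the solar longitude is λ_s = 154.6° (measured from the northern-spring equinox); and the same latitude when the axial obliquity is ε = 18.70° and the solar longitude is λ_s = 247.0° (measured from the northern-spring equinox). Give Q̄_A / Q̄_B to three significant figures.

Q̄_A / Q̄_B ≈ 5.45

— Configuration A (φ=+61.5°):
Solar declination: sin δ = sin ε · sin λ_s = sin 18.70° × sin 154.6° = 0.13752, so δ = +7.904°.
cos H₀ = −tan(+61.5°) tan(+7.904°) = -0.2557, H₀ = 1.8294 rad.
Bracket: H₀ sin φ sin δ + cos φ cos δ sin H₀ = 1.8294×0.87882×0.13752 + 0.47716×0.99050×0.96675 = 0.221093 + 0.456912 = 0.678005.
Q̄ = (S₀/π) × [bracket] = (1803/π) × 0.678005 = 389.12 W/m².
— Configuration B (φ=+61.5°):
Solar declination: sin δ = sin ε · sin λ_s = sin 18.70° × sin 247.0° = -0.29513, so δ = -17.165°.
cos H₀ = −tan(+61.5°) tan(-17.165°) = 0.5689, H₀ = 0.9656 rad.
Bracket: H₀ sin φ sin δ + cos φ cos δ sin H₀ = 0.9656×0.87882×-0.29513 + 0.47716×0.95546×0.82241 = -0.250444 + 0.374943 = 0.124499.
Q̄ = (S₀/π) × [bracket] = (1803/π) × 0.124499 = 71.452 W/m².
Ratio Q̄_A / Q̄_B = 389.12 / 71.452 = 5.446.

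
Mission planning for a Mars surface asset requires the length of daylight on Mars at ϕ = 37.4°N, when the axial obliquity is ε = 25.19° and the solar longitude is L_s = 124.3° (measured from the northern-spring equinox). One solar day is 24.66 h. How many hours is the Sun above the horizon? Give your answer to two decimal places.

Solar declination: sin δ = sin ε · sin L_s = sin 25.19° × sin 124.3° = 0.35161, so δ = +20.586°.
cos h₀ = −tan ϕ · tan δ = −tan(+37.4°) × tan(+20.586°) = -0.2872, so h₀ = 1.8621 rad = 106.69°.
Daylight = 2h₀/(2π) × 24.66 h = (1.8621/π) × 24.66 = 14.62 h.

14.62 h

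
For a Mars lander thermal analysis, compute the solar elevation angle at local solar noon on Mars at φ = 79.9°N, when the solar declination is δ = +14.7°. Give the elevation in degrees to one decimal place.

At local noon the hour angle is zero, so the zenith angle equals |φ − δ| = |+79.9° − (+14.700°)| = 65.200°.
Elevation = 90° − 65.200° = 24.8°.

24.8°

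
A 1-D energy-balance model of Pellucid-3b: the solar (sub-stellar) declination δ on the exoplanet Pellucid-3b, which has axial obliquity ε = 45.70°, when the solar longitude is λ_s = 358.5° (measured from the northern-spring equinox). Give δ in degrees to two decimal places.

δ = -1.07°

sin δ = sin ε · sin λ_s = sin 45.70° × sin 358.5° = -0.018735.
δ = arcsin(-0.018735) = -1.07°.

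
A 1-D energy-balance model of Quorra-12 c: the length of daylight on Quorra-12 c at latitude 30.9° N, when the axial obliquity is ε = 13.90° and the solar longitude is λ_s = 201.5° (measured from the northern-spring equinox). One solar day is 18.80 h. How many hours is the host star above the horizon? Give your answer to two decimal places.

Solar declination: sin δ = sin ε · sin λ_s = sin 13.90° × sin 201.5° = -0.08804, so δ = -5.051°.
cos H₀ = −tan φ · tan δ = −tan(+30.9°) × tan(-5.051°) = 0.0529, so H₀ = 1.5179 rad = 86.97°.
Daylight = 2H₀/(2π) × 18.80 h = (1.5179/π) × 18.80 = 9.08 h.

9.08 h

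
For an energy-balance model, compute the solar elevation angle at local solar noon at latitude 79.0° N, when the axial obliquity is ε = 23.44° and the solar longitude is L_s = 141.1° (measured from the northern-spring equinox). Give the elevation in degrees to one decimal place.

Solar declination: sin δ = sin ε · sin L_s = sin 23.44° × sin 141.1° = 0.24980, so δ = +14.465°.
At local noon the hour angle is zero, so the zenith angle equals |ϕ − δ| = |+79.0° − (+14.465°)| = 64.535°.
Elevation = 90° − 64.535° = 25.5°.

25.5°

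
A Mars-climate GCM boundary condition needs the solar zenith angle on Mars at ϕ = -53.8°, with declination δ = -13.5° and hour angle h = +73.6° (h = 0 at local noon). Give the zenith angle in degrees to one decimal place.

cos θ_z = sin ϕ sin δ + cos ϕ cos δ cos h = 0.188381 + 0.162145 = 0.350526.
θ_z = arccos(0.350526) = 69.5°.

θ_z = 69.5°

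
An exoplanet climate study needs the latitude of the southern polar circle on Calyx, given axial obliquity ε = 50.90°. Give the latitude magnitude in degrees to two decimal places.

The polar circle is the lowest latitude that experiences at least one full rotation of continuous darkness at the northern-summer solstice; it lies at |φ| = 90° − ε = 90° − 50.90° = 39.10°.

39.10°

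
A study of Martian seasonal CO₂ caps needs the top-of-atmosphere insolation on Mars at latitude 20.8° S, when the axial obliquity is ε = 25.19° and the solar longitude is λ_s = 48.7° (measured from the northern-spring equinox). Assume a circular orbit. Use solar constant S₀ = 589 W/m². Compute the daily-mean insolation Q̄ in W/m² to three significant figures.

Solar declination: sin δ = sin ε · sin λ_s = sin 25.19° × sin 48.7° = 0.31975, so δ = +18.648°.
cos H₀ = −tan(-20.8°) tan(+18.648°) = 0.1282, H₀ = 1.4422 rad.
Bracket: H₀ sin φ sin δ + cos φ cos δ sin H₀ = 1.4422×-0.35511×0.31975 + 0.93483×0.94750×0.99175 = -0.163757 + 0.878444 = 0.714687.
Q̄ = (S₀/π) × [bracket] = (589/π) × 0.714687 = 134.0 W/m².

Q̄ ≈ 134 W/m²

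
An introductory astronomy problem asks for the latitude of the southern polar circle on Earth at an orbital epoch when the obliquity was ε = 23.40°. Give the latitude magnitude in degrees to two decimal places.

66.60°

The polar circle is the lowest latitude that experiences at least one full rotation of continuous darkness at the northern-summer solstice; it lies at |φ| = 90° − ε = 90° − 23.40° = 66.60°.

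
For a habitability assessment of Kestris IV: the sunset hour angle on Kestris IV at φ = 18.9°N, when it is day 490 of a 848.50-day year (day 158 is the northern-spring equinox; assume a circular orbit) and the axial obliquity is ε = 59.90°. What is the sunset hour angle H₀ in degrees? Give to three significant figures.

H₀ = 103°

Solar longitude: λ_s = 360° × (490 − 158)/848.50 = 140.860°.
sin δ = sin 59.90° × sin 140.860° = 0.54609, so δ = +33.100°.
cos H₀ = −tan φ · tan δ = −tan(+18.9°) × tan(+33.100°) = -0.2232, so H₀ = 1.7959 rad = 102.90°.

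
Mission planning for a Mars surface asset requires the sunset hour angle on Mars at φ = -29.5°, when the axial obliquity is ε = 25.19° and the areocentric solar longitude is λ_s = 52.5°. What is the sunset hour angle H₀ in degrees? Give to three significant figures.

sin δ = sin 25.19° × sin 52.5° = 0.33767, so δ = +19.735°.
cos H₀ = −tan φ · tan δ = −tan(-29.5°) × tan(+19.735°) = 0.2030, so H₀ = 1.3664 rad = 78.29°.

H₀ = 78.3°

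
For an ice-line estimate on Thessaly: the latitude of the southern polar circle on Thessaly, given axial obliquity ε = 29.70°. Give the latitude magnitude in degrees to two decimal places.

The polar circle is the lowest latitude that experiences at least one full rotation of continuous darkness at the northern-summer solstice; it lies at |φ| = 90° − ε = 90° − 29.70° = 60.30°.

60.30°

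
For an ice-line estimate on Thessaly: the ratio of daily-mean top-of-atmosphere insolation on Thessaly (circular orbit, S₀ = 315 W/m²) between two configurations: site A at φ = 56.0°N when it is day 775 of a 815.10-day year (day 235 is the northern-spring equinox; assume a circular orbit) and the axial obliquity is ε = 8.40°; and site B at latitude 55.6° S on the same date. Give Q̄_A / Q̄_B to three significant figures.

Q̄_A / Q̄_B ≈ 0.550

— Configuration A (φ=+56.0°):
Solar longitude: λ_s = 360° × (775 − 235)/815.10 = 238.498°.
sin δ = sin 8.40° × sin 238.498° = -0.12455, so δ = -7.155°.
cos H₀ = −tan(+56.0°) tan(-7.155°) = 0.1861, H₀ = 1.3836 rad.
Bracket: H₀ sin φ sin δ + cos φ cos δ sin H₀ = 1.3836×0.82904×-0.12455 + 0.55919×0.99221×0.98253 = -0.142866 + 0.545141 = 0.402275.
Q̄ = (S₀/π) × [bracket] = (315/π) × 0.402275 = 40.335 W/m².
— Configuration B (φ=-55.6°):
cos H₀ = −tan(-55.6°) tan(-7.155°) = -0.1833, H₀ = 1.7552 rad.
Bracket: H₀ sin φ sin δ + cos φ cos δ sin H₀ = 1.7552×-0.82511×-0.12455 + 0.56497×0.99221×0.98305 = 0.180377 + 0.551067 = 0.731444.
Q̄ = (S₀/π) × [bracket] = (315/π) × 0.731444 = 73.340 W/m².
Ratio Q̄_A / Q̄_B = 40.335 / 73.340 = 0.5500.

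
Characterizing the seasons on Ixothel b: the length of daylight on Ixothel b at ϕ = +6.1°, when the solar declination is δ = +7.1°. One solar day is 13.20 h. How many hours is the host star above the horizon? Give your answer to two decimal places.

6.66 h

cos h₀ = −tan ϕ · tan δ = −tan(+6.1°) × tan(+7.100°) = -0.0133, so h₀ = 1.5841 rad = 90.76°.
Daylight = 2h₀/(2π) × 13.20 h = (1.5841/π) × 13.20 = 6.66 h.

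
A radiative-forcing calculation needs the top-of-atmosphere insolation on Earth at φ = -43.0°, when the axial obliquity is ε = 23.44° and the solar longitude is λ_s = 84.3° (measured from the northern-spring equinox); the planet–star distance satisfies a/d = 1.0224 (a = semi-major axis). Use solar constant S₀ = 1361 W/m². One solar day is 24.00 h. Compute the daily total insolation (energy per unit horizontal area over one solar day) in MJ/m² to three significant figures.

Solar declination: sin δ = sin ε · sin λ_s = sin 23.44° × sin 84.3° = 0.39582, so δ = +23.317°.
cos H₀ = −tan(-43.0°) tan(+23.317°) = 0.4019, H₀ = 1.1572 rad.
Bracket: H₀ sin φ sin δ + cos φ cos δ sin H₀ = 1.1572×-0.68200×0.39582 + 0.73135×0.91833×0.91567 = -0.312385 + 0.614983 = 0.302598.
Inverse-square distance factor (a/d)² = 1.0224² = 1.045302.
Q̄ = (S₀/π) × 1.045302 × [bracket] = (1361/π) × 1.045302 × 0.302598 = 137.03 W/m².
Daily total = Q̄ × 24.00 h × 3600 s/h = 137.03 × 24.00 × 3600 / 10⁶ = 11.84 MJ/m².

11.8 MJ/m²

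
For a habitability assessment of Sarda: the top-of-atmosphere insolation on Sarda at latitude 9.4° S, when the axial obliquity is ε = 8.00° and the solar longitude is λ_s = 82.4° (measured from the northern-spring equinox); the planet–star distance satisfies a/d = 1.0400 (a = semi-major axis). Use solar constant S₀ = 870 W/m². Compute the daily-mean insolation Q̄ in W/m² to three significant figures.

Solar declination: sin δ = sin ε · sin λ_s = sin 8.00° × sin 82.4° = 0.13795, so δ = +7.929°.
cos H₀ = −tan(-9.4°) tan(+7.929°) = 0.0231, H₀ = 1.5477 rad.
Bracket: H₀ sin φ sin δ + cos φ cos δ sin H₀ = 1.5477×-0.16333×0.13795 + 0.98657×0.99044×0.99973 = -0.034872 + 0.976875 = 0.942003.
Inverse-square distance factor (a/d)² = 1.0400² = 1.081600.
Q̄ = (S₀/π) × 1.081600 × [bracket] = (870/π) × 1.081600 × 0.942003 = 282.2 W/m².

Q̄ ≈ 282 W/m²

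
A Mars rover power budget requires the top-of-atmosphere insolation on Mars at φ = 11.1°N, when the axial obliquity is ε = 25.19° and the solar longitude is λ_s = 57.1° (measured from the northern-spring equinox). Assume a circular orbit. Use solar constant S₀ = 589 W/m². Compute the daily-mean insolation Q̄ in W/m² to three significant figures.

Solar declination: sin δ = sin ε · sin λ_s = sin 25.19° × sin 57.1° = 0.35736, so δ = +20.938°.
cos H₀ = −tan(+11.1°) tan(+20.938°) = -0.0751, H₀ = 1.6459 rad.
Bracket: H₀ sin φ sin δ + cos φ cos δ sin H₀ = 1.6459×0.19252×0.35736 + 0.98129×0.93397×0.99718 = 0.113236 + 0.913911 = 1.027147.
Q̄ = (S₀/π) × [bracket] = (589/π) × 1.027147 = 192.6 W/m².

Q̄ ≈ 193 W/m²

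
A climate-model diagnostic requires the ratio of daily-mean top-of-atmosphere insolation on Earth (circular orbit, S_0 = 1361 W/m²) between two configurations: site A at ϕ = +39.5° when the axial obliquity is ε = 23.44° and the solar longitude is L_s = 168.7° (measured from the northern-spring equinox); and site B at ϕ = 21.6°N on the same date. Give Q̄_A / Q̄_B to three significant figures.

Q̄_A / Q̄_B ≈ 0.873

— Configuration A (ϕ=+39.5°):
Solar declination: sin δ = sin ε · sin L_s = sin 23.44° × sin 168.7° = 0.07795, so δ = +4.470°.
cos h₀ = −tan(+39.5°) tan(+4.470°) = -0.0644, h₀ = 1.6353 rad.
Bracket: h₀ sin ϕ sin δ + cos ϕ cos δ sin h₀ = 1.6353×0.63608×0.07795 + 0.77162×0.99696×0.99792 = 0.081082 + 0.767674 = 0.848756.
Q̄ = (S_0/π) × [bracket] = (1361/π) × 0.848756 = 367.70 W/m².
— Configuration B (ϕ=+21.6°):
cos h₀ = −tan(+21.6°) tan(+4.470°) = -0.0310, h₀ = 1.6018 rad.
Bracket: h₀ sin ϕ sin δ + cos ϕ cos δ sin h₀ = 1.6018×0.36812×0.07795 + 0.92978×0.99696×0.99952 = 0.045964 + 0.926509 = 0.972473.
Q̄ = (S_0/π) × [bracket] = (1361/π) × 0.972473 = 421.29 W/m².
Ratio Q̄_A / Q̄_B = 367.70 / 421.29 = 0.8728.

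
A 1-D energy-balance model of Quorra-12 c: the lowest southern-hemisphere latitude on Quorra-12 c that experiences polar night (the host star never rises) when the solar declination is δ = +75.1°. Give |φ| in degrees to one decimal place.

|φ| = 14.9°

Polar night requires cos H₀ = −tan φ tan δ ≥ 1, i.e. tan φ tan δ ≤ −1.
The boundary is |tan φ| · |tan δ| = 1, so |φ| = 90° − |δ| = 90° − 75.1° = 14.9° in the southern hemisphere.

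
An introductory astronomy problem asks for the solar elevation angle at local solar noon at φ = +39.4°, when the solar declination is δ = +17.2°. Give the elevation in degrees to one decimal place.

At local noon the hour angle is zero, so the zenith angle equals |φ − δ| = |+39.4° − (+17.200°)| = 22.200°.
Elevation = 90° − 22.200° = 67.8°.

67.8°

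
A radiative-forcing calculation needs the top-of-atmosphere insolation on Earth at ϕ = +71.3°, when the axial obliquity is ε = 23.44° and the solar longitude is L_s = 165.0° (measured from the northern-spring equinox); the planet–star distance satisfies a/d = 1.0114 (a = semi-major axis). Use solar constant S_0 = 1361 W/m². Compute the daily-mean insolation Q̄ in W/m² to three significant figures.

Q̄ ≈ 216 W/m²

Solar declination: sin δ = sin ε · sin L_s = sin 23.44° × sin 165.0° = 0.10296, so δ = +5.909°.
cos h₀ = −tan(+71.3°) tan(+5.909°) = -0.3058, h₀ = 1.8816 rad.
Bracket: h₀ sin ϕ sin δ + cos ϕ cos δ sin h₀ = 1.8816×0.94721×0.10296 + 0.32061×0.99469×0.95210 = 0.183503 + 0.303632 = 0.487135.
Inverse-square distance factor (a/d)² = 1.0114² = 1.022930.
Q̄ = (S_0/π) × 1.022930 × [bracket] = (1361/π) × 1.022930 × 0.487135 = 215.9 W/m².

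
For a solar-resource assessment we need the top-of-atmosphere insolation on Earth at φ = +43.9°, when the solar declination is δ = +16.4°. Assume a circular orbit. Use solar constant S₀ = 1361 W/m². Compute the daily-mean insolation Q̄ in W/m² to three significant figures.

cos H₀ = −tan(+43.9°) tan(+16.400°) = -0.2832, H₀ = 1.8580 rad.
Bracket: H₀ sin φ sin δ + cos φ cos δ sin H₀ = 1.8580×0.69340×0.28234 + 0.72055×0.95931×0.95905 = 0.363749 + 0.662925 = 1.026674.
Q̄ = (S₀/π) × [bracket] = (1361/π) × 1.026674 = 444.8 W/m².

Q̄ ≈ 445 W/m²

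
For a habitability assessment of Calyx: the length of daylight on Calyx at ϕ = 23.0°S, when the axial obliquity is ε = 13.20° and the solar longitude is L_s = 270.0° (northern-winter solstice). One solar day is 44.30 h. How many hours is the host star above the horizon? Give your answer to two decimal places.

Solar declination: sin δ = sin ε · sin L_s = sin 13.20° × sin 270.0° = -0.22835, so δ = -13.200°.
cos h₀ = −tan ϕ · tan δ = −tan(-23.0°) × tan(-13.200°) = -0.0996, so h₀ = 1.6705 rad = 95.71°.
Daylight = 2h₀/(2π) × 44.30 h = (1.6705/π) × 44.30 = 23.56 h.

23.56 h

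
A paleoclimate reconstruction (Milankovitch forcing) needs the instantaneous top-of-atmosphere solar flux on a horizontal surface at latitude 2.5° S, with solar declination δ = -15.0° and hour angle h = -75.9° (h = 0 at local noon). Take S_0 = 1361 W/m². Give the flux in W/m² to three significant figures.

335 W/m²

cos θ_z = sin ϕ sin δ + cos ϕ cos δ cos h = 0.011290 + 0.235090 = 0.246380.
Flux = S_0 · cos θ_z = 1361 × 0.246380 = 335.3 W/m².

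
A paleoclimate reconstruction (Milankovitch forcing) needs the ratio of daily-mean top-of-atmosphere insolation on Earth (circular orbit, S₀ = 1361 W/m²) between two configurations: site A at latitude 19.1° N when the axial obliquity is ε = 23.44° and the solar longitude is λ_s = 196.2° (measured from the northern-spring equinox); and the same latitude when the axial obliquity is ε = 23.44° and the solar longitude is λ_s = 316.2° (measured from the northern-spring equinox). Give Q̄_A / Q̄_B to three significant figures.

— Configuration A (φ=+19.1°):
Solar declination: sin δ = sin ε · sin λ_s = sin 23.44° × sin 196.2° = -0.11098, so δ = -6.372°.
cos H₀ = −tan(+19.1°) tan(-6.372°) = 0.0387, H₀ = 1.5321 rad.
Bracket: H₀ sin φ sin δ + cos φ cos δ sin H₀ = 1.5321×0.32722×-0.11098 + 0.94495×0.99382×0.99925 = -0.055638 + 0.938406 = 0.882768.
Q̄ = (S₀/π) × [bracket] = (1361/π) × 0.882768 = 382.43 W/m².
— Configuration B (φ=+19.1°):
Solar declination: sin δ = sin ε · sin λ_s = sin 23.44° × sin 316.2° = -0.27533, so δ = -15.981°.
cos H₀ = −tan(+19.1°) tan(-15.981°) = 0.0992, H₀ = 1.4715 rad.
Bracket: H₀ sin φ sin δ + cos φ cos δ sin H₀ = 1.4715×0.32722×-0.27533 + 0.94495×0.96135×0.99507 = -0.132573 + 0.903949 = 0.771376.
Q̄ = (S₀/π) × [bracket] = (1361/π) × 0.771376 = 334.18 W/m².
Ratio Q̄_A / Q̄_B = 382.43 / 334.18 = 1.144.

Q̄_A / Q̄_B ≈ 1.14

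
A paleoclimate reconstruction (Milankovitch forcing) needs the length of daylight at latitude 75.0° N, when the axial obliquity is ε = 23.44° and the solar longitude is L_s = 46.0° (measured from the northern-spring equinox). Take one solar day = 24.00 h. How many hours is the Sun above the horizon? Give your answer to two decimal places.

24.00 h

Solar declination: sin δ = sin ε · sin L_s = sin 23.44° × sin 46.0° = 0.28615, so δ = +16.627°.
Sunrise equation: cos h₀ = −tan ϕ · tan δ = -1.1145 ≤ −1, so the Sun never sets (polar day) and h₀ = π.
Daylight = 2h₀/(2π) × 24.00 h = (3.1416/π) × 24.00 = 24.00 h.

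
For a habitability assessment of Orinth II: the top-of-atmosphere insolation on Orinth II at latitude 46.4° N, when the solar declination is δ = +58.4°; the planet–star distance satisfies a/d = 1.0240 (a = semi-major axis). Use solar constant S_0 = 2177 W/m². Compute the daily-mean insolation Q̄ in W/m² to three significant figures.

Q̄ ≈ 1.41e+03 W/m²

cos h₀ = −tan(+46.4°) tan(+58.400°) = -1.7069 ≤ −1 ⇒ polar day, h₀ = π.
Bracket: h₀ sin ϕ sin δ + cos ϕ cos δ sin h₀ = 3.1416×0.72417×0.85173 + 0.68962×0.52399×0.00000 = 1.937730 + 0.000000 = 1.937730.
Inverse-square distance factor (a/d)² = 1.0240² = 1.048576.
Q̄ = (S_0/π) × 1.048576 × [bracket] = (2177/π) × 1.048576 × 1.937730 = 1408 W/m².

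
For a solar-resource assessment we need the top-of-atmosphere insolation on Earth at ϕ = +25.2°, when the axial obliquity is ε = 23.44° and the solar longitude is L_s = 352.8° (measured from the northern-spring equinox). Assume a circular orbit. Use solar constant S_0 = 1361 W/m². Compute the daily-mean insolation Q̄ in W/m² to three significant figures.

Solar declination: sin δ = sin ε · sin L_s = sin 23.44° × sin 352.8° = -0.04986, so δ = -2.858°.
cos h₀ = −tan(+25.2°) tan(-2.858°) = 0.0235, h₀ = 1.5473 rad.
Bracket: h₀ sin ϕ sin δ + cos ϕ cos δ sin h₀ = 1.5473×0.42578×-0.04986 + 0.90483×0.99876×0.99972 = -0.032848 + 0.903455 = 0.870607.
Q̄ = (S_0/π) × [bracket] = (1361/π) × 0.870607 = 377.2 W/m².

Q̄ ≈ 377 W/m²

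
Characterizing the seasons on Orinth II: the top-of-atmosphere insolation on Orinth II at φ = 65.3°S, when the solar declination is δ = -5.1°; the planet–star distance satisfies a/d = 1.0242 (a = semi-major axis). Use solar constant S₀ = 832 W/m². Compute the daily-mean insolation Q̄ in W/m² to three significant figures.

cos H₀ = −tan(-65.3°) tan(-5.100°) = -0.1940, H₀ = 1.7661 rad.
Bracket: H₀ sin φ sin δ + cos φ cos δ sin H₀ = 1.7661×-0.90851×-0.08889 + 0.41787×0.99604×0.98099 = 0.142626 + 0.408303 = 0.550929.
Inverse-square distance factor (a/d)² = 1.0242² = 1.048986.
Q̄ = (S₀/π) × 1.048986 × [bracket] = (832/π) × 1.048986 × 0.550929 = 153.1 W/m².

Q̄ ≈ 153 W/m²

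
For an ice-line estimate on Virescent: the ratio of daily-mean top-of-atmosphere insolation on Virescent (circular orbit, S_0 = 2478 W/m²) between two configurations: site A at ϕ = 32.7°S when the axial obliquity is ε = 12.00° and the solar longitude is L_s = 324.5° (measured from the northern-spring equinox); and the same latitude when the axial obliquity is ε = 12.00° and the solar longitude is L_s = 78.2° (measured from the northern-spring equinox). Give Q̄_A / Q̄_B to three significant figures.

— Configuration A (ϕ=-32.7°):
Solar declination: sin δ = sin ε · sin L_s = sin 12.00° × sin 324.5° = -0.12073, so δ = -6.935°.
cos h₀ = −tan(-32.7°) tan(-6.935°) = -0.0781, h₀ = 1.6490 rad.
Bracket: h₀ sin ϕ sin δ + cos ϕ cos δ sin h₀ = 1.6490×-0.54024×-0.12073 + 0.84151×0.99268×0.99695 = 0.107553 + 0.832802 = 0.940355.
Q̄ = (S_0/π) × [bracket] = (2478/π) × 0.940355 = 741.73 W/m².
— Configuration B (ϕ=-32.7°):
Solar declination: sin δ = sin ε · sin L_s = sin 12.00° × sin 78.2° = 0.20352, so δ = +11.743°.
cos h₀ = −tan(-32.7°) tan(+11.743°) = 0.1334, h₀ = 1.4369 rad.
Bracket: h₀ sin ϕ sin δ + cos ϕ cos δ sin h₀ = 1.4369×-0.54024×0.20352 + 0.84151×0.97907×0.99106 = -0.157987 + 0.816532 = 0.658545.
Q̄ = (S_0/π) × [bracket] = (2478/π) × 0.658545 = 519.44 W/m².
Ratio Q̄_A / Q̄_B = 741.73 / 519.44 = 1.428.

Q̄_A / Q̄_B ≈ 1.43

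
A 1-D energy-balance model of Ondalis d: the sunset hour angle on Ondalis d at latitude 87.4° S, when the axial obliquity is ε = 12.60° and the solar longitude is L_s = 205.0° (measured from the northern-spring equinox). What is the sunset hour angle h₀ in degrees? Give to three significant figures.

h₀ = 180°

Solar declination: sin δ = sin ε · sin L_s = sin 12.60° × sin 205.0° = -0.09219, so δ = -5.290°.
Sunrise equation: cos h₀ = −tan ϕ · tan δ = -2.0389 ≤ −1, so the host star never sets (polar day) and h₀ = π.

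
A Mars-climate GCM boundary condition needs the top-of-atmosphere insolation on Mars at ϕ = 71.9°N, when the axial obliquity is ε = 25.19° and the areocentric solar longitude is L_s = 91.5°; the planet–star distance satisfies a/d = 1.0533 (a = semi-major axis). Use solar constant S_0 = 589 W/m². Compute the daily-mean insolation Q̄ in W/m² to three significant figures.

Q̄ ≈ 264 W/m²

sin δ = sin 25.19° × sin 91.5° = 0.42548, so δ = +25.181°.
cos h₀ = −tan(+71.9°) tan(+25.181°) = -1.4384 ≤ −1 ⇒ polar day, h₀ = π.
Bracket: h₀ sin ϕ sin δ + cos ϕ cos δ sin h₀ = 3.1416×0.95052×0.42548 + 0.31068×0.90497×0.00000 = 1.270549 + 0.000000 = 1.270549.
Inverse-square distance factor (a/d)² = 1.0533² = 1.109441.
Q̄ = (S_0/π) × 1.109441 × [bracket] = (589/π) × 1.109441 × 1.270549 = 264.3 W/m².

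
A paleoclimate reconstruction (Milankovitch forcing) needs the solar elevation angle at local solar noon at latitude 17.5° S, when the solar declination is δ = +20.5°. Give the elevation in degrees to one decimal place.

52.0°

At local noon the hour angle is zero, so the zenith angle equals |ϕ − δ| = |-17.5° − (+20.500°)| = 38.000°.
Elevation = 90° − 38.000° = 52.0°.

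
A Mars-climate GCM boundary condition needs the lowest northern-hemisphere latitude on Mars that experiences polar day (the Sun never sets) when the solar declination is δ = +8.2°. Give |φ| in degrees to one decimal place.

Polar day requires cos H₀ = −tan φ tan δ ≤ −1, i.e. tan φ tan δ ≥ 1.
The boundary is |tan φ| · |tan δ| = 1, so |φ| = 90° − |δ| = 90° − 8.2° = 81.8° in the northern hemisphere.

|φ| = 81.8°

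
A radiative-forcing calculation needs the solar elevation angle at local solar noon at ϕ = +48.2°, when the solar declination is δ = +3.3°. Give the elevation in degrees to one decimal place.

45.1°

At local noon the hour angle is zero, so the zenith angle equals |ϕ − δ| = |+48.2° − (+3.300°)| = 44.900°.
Elevation = 90° − 44.900° = 45.1°.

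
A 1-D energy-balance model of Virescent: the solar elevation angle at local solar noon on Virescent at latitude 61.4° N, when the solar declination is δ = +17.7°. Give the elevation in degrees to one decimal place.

46.3°

At local noon the hour angle is zero, so the zenith angle equals |φ − δ| = |+61.4° − (+17.700°)| = 43.700°.
Elevation = 90° − 43.700° = 46.3°.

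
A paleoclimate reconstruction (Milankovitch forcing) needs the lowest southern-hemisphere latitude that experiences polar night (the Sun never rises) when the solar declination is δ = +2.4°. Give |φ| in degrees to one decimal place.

|φ| = 87.6°

Polar night requires cos H₀ = −tan φ tan δ ≥ 1, i.e. tan φ tan δ ≤ −1.
The boundary is |tan φ| · |tan δ| = 1, so |φ| = 90° − |δ| = 90° − 2.4° = 87.6° in the southern hemisphere.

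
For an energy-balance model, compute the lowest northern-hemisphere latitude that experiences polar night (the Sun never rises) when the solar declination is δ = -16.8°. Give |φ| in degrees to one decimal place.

|φ| = 73.2°

Polar night requires cos H₀ = −tan φ tan δ ≥ 1, i.e. tan φ tan δ ≤ −1.
The boundary is |tan φ| · |tan δ| = 1, so |φ| = 90° − |δ| = 90° − 16.8° = 73.2° in the northern hemisphere.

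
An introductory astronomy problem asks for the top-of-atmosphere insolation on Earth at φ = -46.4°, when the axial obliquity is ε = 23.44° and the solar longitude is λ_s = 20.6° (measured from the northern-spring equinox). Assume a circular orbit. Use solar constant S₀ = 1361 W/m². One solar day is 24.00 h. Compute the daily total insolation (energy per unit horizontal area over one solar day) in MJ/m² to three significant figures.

Solar declination: sin δ = sin ε · sin λ_s = sin 23.44° × sin 20.6° = 0.13996, so δ = +8.045°.
cos H₀ = −tan(-46.4°) tan(+8.045°) = 0.1484, H₀ = 1.4218 rad.
Bracket: H₀ sin φ sin δ + cos φ cos δ sin H₀ = 1.4218×-0.72417×0.13996 + 0.68962×0.99016×0.98892 = -0.144106 + 0.675268 = 0.531162.
Q̄ = (S₀/π) × [bracket] = (1361/π) × 0.531162 = 230.11 W/m².
Daily total = Q̄ × 24.00 h × 3600 s/h = 230.11 × 24.00 × 3600 / 10⁶ = 19.88 MJ/m².

19.9 MJ/m²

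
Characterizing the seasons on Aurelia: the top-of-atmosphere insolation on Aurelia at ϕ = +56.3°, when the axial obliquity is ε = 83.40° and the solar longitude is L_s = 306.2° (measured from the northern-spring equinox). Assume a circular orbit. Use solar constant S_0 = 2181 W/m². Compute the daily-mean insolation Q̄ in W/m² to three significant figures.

Solar declination: sin δ = sin ε · sin L_s = sin 83.40° × sin 306.2° = -0.80161, so δ = -53.284°.
cos h₀ = −tan(+56.3°) tan(-53.284°) = 2.0105 ≥ 1 ⇒ polar night, h₀ = 0 and Q̄ = 0.

Q̄ ≈ 0.00 W/m²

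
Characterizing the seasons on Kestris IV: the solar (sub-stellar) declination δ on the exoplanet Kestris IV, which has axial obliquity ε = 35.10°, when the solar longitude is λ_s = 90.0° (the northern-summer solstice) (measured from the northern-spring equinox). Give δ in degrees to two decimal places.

sin δ = sin ε · sin λ_s = sin 35.10° × sin 90.0° = 0.575005.
δ = arcsin(0.575005) = +35.10°.

δ = +35.10°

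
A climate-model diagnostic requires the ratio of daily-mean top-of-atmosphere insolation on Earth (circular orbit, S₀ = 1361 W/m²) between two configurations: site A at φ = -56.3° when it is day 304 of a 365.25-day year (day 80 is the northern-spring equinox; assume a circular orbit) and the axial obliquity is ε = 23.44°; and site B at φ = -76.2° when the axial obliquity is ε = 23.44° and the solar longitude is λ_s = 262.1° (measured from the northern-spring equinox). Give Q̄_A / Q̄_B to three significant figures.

— Configuration A (φ=-56.3°):
Solar longitude: λ_s = 360° × (304 − 80)/365.25 = 220.780°.
sin δ = sin 23.44° × sin 220.780° = -0.25982, so δ = -15.059°.
cos H₀ = −tan(-56.3°) tan(-15.059°) = -0.4034, H₀ = 1.9861 rad.
Bracket: H₀ sin φ sin δ + cos φ cos δ sin H₀ = 1.9861×-0.83195×-0.25982 + 0.55484×0.96566×0.91501 = 0.429310 + 0.490250 = 0.919560.
Q̄ = (S₀/π) × [bracket] = (1361/π) × 0.919560 = 398.37 W/m².
— Configuration B (φ=-76.2°):
Solar declination: sin δ = sin ε · sin λ_s = sin 23.44° × sin 262.1° = -0.39401, so δ = -23.204°.
cos H₀ = −tan(-76.2°) tan(-23.204°) = -1.7453 ≤ −1 ⇒ polar day, H₀ = π.
Bracket: H₀ sin φ sin δ + cos φ cos δ sin H₀ = 3.1416×-0.97113×-0.39401 + 0.23853×0.91910×0.00000 = 1.202086 + 0.000000 = 1.202086.
Q̄ = (S₀/π) × [bracket] = (1361/π) × 1.202086 = 520.77 W/m².
Ratio Q̄_A / Q̄_B = 398.37 / 520.77 = 0.7650.

Q̄_A / Q̄_B ≈ 0.765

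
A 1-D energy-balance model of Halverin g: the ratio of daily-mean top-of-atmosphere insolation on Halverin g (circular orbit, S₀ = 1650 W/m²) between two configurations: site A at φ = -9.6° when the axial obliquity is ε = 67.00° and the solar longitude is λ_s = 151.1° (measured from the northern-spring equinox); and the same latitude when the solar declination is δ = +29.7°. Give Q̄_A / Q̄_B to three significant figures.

Q̄_A / Q̄_B ≈ 1.05

— Configuration A (φ=-9.6°):
Solar declination: sin δ = sin ε · sin λ_s = sin 67.00° × sin 151.1° = 0.44486, so δ = +26.415°.
cos H₀ = −tan(-9.6°) tan(+26.415°) = 0.0840, H₀ = 1.4867 rad.
Bracket: H₀ sin φ sin δ + cos φ cos δ sin H₀ = 1.4867×-0.16677×0.44486 + 0.98600×0.89560×0.99646 = -0.110297 + 0.879936 = 0.769639.
Q̄ = (S₀/π) × [bracket] = (1650/π) × 0.769639 = 404.22 W/m².
— Configuration B (φ=-9.6°):
cos H₀ = −tan(-9.6°) tan(+29.700°) = 0.0965, H₀ = 1.4742 rad.
Bracket: H₀ sin φ sin δ + cos φ cos δ sin H₀ = 1.4742×-0.16677×0.49546 + 0.98600×0.86863×0.99534 = -0.121810 + 0.852478 = 0.730668.
Q̄ = (S₀/π) × [bracket] = (1650/π) × 0.730668 = 383.76 W/m².
Ratio Q̄_A / Q̄_B = 404.22 / 383.76 = 1.053.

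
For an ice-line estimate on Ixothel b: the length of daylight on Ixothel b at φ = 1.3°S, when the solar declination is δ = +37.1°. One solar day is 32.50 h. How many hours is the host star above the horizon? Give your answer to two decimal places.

cos H₀ = −tan φ · tan δ = −tan(-1.3°) × tan(+37.100°) = 0.0172, so H₀ = 1.5536 rad = 89.02°.
Daylight = 2H₀/(2π) × 32.50 h = (1.5536/π) × 32.50 = 16.07 h.

16.07 h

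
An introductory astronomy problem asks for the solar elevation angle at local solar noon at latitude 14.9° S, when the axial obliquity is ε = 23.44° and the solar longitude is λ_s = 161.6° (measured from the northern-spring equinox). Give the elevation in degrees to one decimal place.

Solar declination: sin δ = sin ε · sin λ_s = sin 23.44° × sin 161.6° = 0.12556, so δ = +7.213°.
At local noon the hour angle is zero, so the zenith angle equals |φ − δ| = |-14.9° − (+7.213°)| = 22.113°.
Elevation = 90° − 22.113° = 67.9°.

67.9°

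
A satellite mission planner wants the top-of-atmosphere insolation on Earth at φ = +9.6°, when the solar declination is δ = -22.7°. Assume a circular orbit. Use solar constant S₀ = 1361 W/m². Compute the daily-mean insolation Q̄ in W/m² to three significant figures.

cos H₀ = −tan(+9.6°) tan(-22.700°) = 0.0708, H₀ = 1.5000 rad.
Bracket: H₀ sin φ sin δ + cos φ cos δ sin H₀ = 1.5000×0.16677×-0.38591 + 0.98600×0.92254×0.99749 = -0.096537 + 0.907341 = 0.810804.
Q̄ = (S₀/π) × [bracket] = (1361/π) × 0.810804 = 351.3 W/m².

Q̄ ≈ 351 W/m²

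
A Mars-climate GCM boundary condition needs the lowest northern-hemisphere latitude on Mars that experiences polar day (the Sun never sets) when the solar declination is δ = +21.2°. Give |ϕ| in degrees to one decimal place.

Polar day requires cos h₀ = −tan ϕ tan δ ≤ −1, i.e. tan ϕ tan δ ≥ 1.
The boundary is |tan ϕ| · |tan δ| = 1, so |ϕ| = 90° − |δ| = 90° − 21.2° = 68.8° in the northern hemisphere.

|ϕ| = 68.8°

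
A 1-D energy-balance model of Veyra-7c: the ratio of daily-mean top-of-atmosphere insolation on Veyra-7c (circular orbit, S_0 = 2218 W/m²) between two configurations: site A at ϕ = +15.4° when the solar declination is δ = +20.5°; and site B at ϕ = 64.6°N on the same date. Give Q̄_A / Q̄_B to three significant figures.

— Configuration A (ϕ=+15.4°):
cos h₀ = −tan(+15.4°) tan(+20.500°) = -0.1030, h₀ = 1.6740 rad.
Bracket: h₀ sin ϕ sin δ + cos ϕ cos δ sin h₀ = 1.6740×0.26556×0.35021 + 0.96410×0.93667×0.99468 = 0.155685 + 0.898239 = 1.053924.
Q̄ = (S_0/π) × [bracket] = (2218/π) × 1.053924 = 744.08 W/m².
— Configuration B (ϕ=+64.6°):
cos h₀ = −tan(+64.6°) tan(+20.500°) = -0.7874, h₀ = 2.4774 rad.
Bracket: h₀ sin ϕ sin δ + cos ϕ cos δ sin h₀ = 2.4774×0.90334×0.35021 + 0.42894×0.93667×0.61644 = 0.783747 + 0.247670 = 1.031417.
Q̄ = (S_0/π) × [bracket] = (2218/π) × 1.031417 = 728.19 W/m².
Ratio Q̄_A / Q̄_B = 744.08 / 728.19 = 1.022.

Q̄_A / Q̄_B ≈ 1.02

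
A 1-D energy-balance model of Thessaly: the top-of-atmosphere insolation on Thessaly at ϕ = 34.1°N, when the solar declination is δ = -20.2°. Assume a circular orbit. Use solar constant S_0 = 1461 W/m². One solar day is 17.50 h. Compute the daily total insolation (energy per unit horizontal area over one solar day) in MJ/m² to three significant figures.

cos h₀ = −tan(+34.1°) tan(-20.200°) = 0.2491, h₀ = 1.3190 rad.
Bracket: h₀ sin ϕ sin δ + cos ϕ cos δ sin h₀ = 1.3190×0.56064×-0.34530 + 0.82806×0.93849×0.96848 = -0.255344 + 0.752631 = 0.497287.
Q̄ = (S_0/π) × [bracket] = (1461/π) × 0.497287 = 231.26 W/m².
Daily total = Q̄ × 17.50 h × 3600 s/h = 231.26 × 17.50 × 3600 / 10⁶ = 14.57 MJ/m².

14.6 MJ/m²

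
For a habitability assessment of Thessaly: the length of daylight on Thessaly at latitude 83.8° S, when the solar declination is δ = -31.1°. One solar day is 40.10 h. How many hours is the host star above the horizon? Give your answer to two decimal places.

40.10 h

Sunrise equation: cos H₀ = −tan φ · tan δ = -5.5529 ≤ −1, so the host star never sets (polar day) and H₀ = π.
Daylight = 2H₀/(2π) × 40.10 h = (3.1416/π) × 40.10 = 40.10 h.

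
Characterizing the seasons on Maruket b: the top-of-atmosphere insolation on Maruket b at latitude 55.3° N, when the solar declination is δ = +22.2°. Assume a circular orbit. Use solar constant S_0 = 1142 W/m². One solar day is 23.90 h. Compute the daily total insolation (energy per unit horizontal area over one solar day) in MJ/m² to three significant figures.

34.7 MJ/m²

cos h₀ = −tan(+55.3°) tan(+22.200°) = -0.5894, h₀ = 2.2011 rad.
Bracket: h₀ sin ϕ sin δ + cos ϕ cos δ sin h₀ = 2.2011×0.82214×0.37784 + 0.56928×0.92587×0.80787 = 0.683744 + 0.425812 = 1.109556.
Q̄ = (S_0/π) × [bracket] = (1142/π) × 1.109556 = 403.33 W/m².
Daily total = Q̄ × 23.90 h × 3600 s/h = 403.33 × 23.90 × 3600 / 10⁶ = 34.70 MJ/m².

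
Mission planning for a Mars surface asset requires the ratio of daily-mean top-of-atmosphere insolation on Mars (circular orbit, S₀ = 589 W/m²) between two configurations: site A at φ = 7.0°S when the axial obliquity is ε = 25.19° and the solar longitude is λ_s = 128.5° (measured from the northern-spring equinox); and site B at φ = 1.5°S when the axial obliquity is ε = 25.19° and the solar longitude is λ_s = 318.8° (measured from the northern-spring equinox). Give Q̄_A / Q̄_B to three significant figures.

— Configuration A (φ=-7.0°):
Solar declination: sin δ = sin ε · sin λ_s = sin 25.19° × sin 128.5° = 0.33309, so δ = +19.457°.
cos H₀ = −tan(-7.0°) tan(+19.457°) = 0.0434, H₀ = 1.5274 rad.
Bracket: H₀ sin φ sin δ + cos φ cos δ sin H₀ = 1.5274×-0.12187×0.33309 + 0.99255×0.94289×0.99906 = -0.062003 + 0.934986 = 0.872983.
Q̄ = (S₀/π) × [bracket] = (589/π) × 0.872983 = 163.67 W/m².
— Configuration B (φ=-1.5°):
Solar declination: sin δ = sin ε · sin λ_s = sin 25.19° × sin 318.8° = -0.28035, so δ = -16.281°.
cos H₀ = −tan(-1.5°) tan(-16.281°) = -0.0076, H₀ = 1.5784 rad.
Bracket: H₀ sin φ sin δ + cos φ cos δ sin H₀ = 1.5784×-0.02618×-0.28035 + 0.99966×0.95990×0.99997 = 0.011585 + 0.959545 = 0.971130.
Q̄ = (S₀/π) × [bracket] = (589/π) × 0.971130 = 182.07 W/m².
Ratio Q̄_A / Q̄_B = 163.67 / 182.07 = 0.8989.

Q̄_A / Q̄_B ≈ 0.899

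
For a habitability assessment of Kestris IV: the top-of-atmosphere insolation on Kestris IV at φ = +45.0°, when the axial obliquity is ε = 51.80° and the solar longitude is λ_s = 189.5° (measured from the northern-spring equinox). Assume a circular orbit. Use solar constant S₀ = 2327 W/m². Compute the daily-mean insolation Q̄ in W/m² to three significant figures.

Solar declination: sin δ = sin ε · sin λ_s = sin 51.80° × sin 189.5° = -0.12970, so δ = -7.452°.
cos H₀ = −tan(+45.0°) tan(-7.452°) = 0.1308, H₀ = 1.4396 rad.
Bracket: H₀ sin φ sin δ + cos φ cos δ sin H₀ = 1.4396×0.70711×-0.12970 + 0.70711×0.99155×0.99141 = -0.132029 + 0.695112 = 0.563083.
Q̄ = (S₀/π) × [bracket] = (2327/π) × 0.563083 = 417.1 W/m².

Q̄ ≈ 417 W/m²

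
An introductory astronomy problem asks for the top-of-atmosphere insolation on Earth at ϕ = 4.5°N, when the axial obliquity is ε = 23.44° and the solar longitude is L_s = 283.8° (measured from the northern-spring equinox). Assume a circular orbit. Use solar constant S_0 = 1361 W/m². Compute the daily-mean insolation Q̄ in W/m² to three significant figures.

Q̄ ≈ 378 W/m²

Solar declination: sin δ = sin ε · sin L_s = sin 23.44° × sin 283.8° = -0.38631, so δ = -22.725°.
cos h₀ = −tan(+4.5°) tan(-22.725°) = 0.0330, h₀ = 1.5378 rad.
Bracket: h₀ sin ϕ sin δ + cos ϕ cos δ sin h₀ = 1.5378×0.07846×-0.38631 + 0.99692×0.92237×0.99946 = -0.046611 + 0.919033 = 0.872422.
Q̄ = (S_0/π) × [bracket] = (1361/π) × 0.872422 = 378.0 W/m².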